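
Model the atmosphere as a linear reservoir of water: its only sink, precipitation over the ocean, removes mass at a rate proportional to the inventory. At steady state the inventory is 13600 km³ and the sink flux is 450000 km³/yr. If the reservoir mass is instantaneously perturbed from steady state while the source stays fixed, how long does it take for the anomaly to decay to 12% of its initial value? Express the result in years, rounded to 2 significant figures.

0.064 yr

For a linear reservoir the anomaly decays as exp(−t/τ) with τ = M/F = 13600/450000 = 0.03022 yr.
exp(−t/τ) = 0.12 ⇒ t = −τ ln(0.12) = 0.03022 × 2.120 = 0.06408 yr.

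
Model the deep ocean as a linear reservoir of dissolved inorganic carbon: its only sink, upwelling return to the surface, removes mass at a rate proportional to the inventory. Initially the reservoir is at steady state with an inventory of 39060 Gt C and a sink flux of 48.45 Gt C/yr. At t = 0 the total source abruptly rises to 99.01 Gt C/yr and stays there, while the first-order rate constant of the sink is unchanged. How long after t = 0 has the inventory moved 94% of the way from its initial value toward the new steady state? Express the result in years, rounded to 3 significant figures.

τ = M₀/F₀ = 39060/48.45 = 806.2 yr.
The remaining gap fraction is e^(−t/τ); 94% covered ⇒ e^(−t/τ) = 0.0600.
t = −τ ln(0.0600) = 806.2 × 2.813 = 2268 yr.

2270 yr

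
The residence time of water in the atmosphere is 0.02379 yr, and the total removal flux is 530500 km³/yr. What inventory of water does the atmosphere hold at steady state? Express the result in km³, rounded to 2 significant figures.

τ = M/F ⇒ M = τ × F = 0.02379 × 530500 = 12620 km³.

13000 km³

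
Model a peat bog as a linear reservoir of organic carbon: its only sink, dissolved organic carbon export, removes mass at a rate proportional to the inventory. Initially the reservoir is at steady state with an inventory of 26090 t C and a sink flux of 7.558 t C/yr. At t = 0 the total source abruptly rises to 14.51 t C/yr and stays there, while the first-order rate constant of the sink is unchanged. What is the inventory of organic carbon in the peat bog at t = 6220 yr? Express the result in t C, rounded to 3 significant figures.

46100 t C

Residence time τ = M₀/F₀ = 3452 yr. The eventual steady state is M_∞ = M₀·(F₁/F₀) = 26090 × 14.51/7.558 = 50088 t C.
The anomaly ΔM(t) = M(t) − M_∞ decays as ΔM₀·e^(−t/τ) with ΔM₀ = 26090 − 50088 = −24000 t C.
At t = 6220 yr, e^(−t/τ) = e^(−1.802) = 0.1650, so ΔM = −3959 t C and M = 50088 − 3959 = 46129 t C.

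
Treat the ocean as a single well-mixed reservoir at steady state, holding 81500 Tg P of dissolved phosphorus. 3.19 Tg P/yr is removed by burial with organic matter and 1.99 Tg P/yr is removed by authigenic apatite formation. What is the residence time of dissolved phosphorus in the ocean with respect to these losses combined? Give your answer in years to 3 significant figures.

Total removal = 3.190 + 1.990 = 5.1800 Tg P/yr.
τ = M / ΣF_out = 81500 / 5.1800 = 15730 yr.

15700 yr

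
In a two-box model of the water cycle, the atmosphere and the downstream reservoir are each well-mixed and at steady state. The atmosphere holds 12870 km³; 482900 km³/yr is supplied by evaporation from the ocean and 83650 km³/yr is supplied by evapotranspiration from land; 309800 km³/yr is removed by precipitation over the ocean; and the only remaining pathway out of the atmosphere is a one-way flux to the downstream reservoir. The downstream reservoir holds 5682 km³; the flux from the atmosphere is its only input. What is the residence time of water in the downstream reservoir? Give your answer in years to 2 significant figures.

Balance the atmosphere: ΣF_in = 482900 + 83650 = 566550 km³/yr.
Flux to the downstream reservoir = ΣF_in − (309800) = 256750 km³/yr.
At steady state the output of the downstream reservoir equals its input, 256750 km³/yr.
τ = M / F = 5682 / 256750 = 0.02213 yr.

0.022 yr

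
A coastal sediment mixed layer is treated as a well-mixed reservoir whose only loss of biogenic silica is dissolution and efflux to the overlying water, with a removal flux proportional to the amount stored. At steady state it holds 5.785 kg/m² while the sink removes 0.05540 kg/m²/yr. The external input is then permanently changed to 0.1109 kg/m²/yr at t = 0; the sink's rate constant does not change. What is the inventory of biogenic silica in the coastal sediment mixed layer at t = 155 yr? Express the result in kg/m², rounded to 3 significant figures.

10.3 kg/m²

The sink rate constant is k = F₀/M₀ = 0.05540/5.785 = 0.009576 yr⁻¹.
Solving dM/dt = F₁ − kM with M(0) = M₀ gives M(t) = F₁/k + (M₀ − F₁/k)·e^(−kt).
F₁/k = 0.1109/0.009576 = 11.580 kg/m²; kt = 0.009576 × 155 = 1.484, e^(−kt) = 0.2266.
M(155) = 11.580 + (5.785 − 11.580) × 0.2266 = 11.580 − 1.314 = 10.267 kg/m².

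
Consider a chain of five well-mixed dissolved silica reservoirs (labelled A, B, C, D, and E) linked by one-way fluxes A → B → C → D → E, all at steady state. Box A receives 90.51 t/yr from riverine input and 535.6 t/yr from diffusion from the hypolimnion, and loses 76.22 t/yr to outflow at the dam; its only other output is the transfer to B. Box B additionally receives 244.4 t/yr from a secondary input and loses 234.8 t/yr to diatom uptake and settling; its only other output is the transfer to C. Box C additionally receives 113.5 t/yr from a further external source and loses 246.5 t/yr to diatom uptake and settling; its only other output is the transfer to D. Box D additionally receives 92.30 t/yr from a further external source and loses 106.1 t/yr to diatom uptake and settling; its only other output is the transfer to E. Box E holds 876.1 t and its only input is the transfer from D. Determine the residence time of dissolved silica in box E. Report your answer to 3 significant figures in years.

2.12 yr

Box A: F(A→B) = (90.51 + 535.6) − 76.22 = 549.89 t/yr.
Box B: F(B→C) = (549.89 + 244.4) − 234.8 = 559.49 t/yr.
Box C: F(C→D) = (559.49 + 113.5) − 246.5 = 426.49 t/yr.
Box D: F(D→E) = (426.49 + 92.30) − 106.1 = 412.69 t/yr.
Box E throughput = its input = 412.69 t/yr; τ = 876.1 / 412.69 = 2.123 yr.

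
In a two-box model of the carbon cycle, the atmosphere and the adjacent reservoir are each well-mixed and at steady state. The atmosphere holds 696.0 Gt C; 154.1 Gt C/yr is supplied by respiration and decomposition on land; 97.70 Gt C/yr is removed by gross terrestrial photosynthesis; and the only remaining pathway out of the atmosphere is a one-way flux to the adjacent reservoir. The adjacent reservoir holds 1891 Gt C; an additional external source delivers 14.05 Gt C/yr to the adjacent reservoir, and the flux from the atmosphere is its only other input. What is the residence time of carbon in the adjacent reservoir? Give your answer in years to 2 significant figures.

27 yr

Balance the atmosphere: ΣF_in = 154.10 Gt C/yr.
Flux to the adjacent reservoir = ΣF_in − (97.70) = 56.400 Gt C/yr.
Total input to the adjacent reservoir = 56.400 + 14.05 = 70.450 Gt C/yr; at steady state this equals its total output.
τ = M / F = 1891 / 70.450 = 26.84 yr.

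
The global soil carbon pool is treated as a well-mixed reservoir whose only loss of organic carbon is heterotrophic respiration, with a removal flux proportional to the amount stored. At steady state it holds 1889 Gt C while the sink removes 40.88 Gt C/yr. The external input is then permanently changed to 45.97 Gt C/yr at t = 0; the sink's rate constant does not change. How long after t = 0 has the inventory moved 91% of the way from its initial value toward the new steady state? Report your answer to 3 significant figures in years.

111 yr

τ = M₀/F₀ = 1889/40.88 = 46.21 yr.
The remaining gap fraction is e^(−t/τ); 91% covered ⇒ e^(−t/τ) = 0.0900.
t = −τ ln(0.0900) = 46.21 × 2.408 = 111.3 yr.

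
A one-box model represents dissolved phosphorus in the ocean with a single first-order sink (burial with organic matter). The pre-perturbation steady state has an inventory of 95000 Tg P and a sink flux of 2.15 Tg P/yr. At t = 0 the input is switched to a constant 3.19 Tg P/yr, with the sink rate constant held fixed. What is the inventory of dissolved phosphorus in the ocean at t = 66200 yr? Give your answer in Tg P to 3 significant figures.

τ = M₀/F₀ = 95000/2.15 = 44190 yr; rate constant k = 1/τ.
New steady state M_∞ = F₁/k = F₁·τ = 3.19 × 44190 = 140950 Tg P.
M(t) = M_∞ + (M₀ − M_∞)·e^(−t/τ); t/τ = 66200/44190 = 1.498, so e^(−t/τ) = 0.2235.
M(t) = 140950 − 45950 × 0.2235 = 130680 Tg P.

131000 Tg P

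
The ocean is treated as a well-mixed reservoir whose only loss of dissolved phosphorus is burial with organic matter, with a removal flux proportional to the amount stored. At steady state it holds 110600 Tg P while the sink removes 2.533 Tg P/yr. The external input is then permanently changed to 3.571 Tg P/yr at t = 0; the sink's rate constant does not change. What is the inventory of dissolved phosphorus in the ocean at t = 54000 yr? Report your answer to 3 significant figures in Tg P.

143000 Tg P

Residence time τ = M₀/F₀ = 43660 yr. The eventual steady state is M_∞ = M₀·(F₁/F₀) = 110600 × 3.571/2.533 = 155920 Tg P.
The anomaly ΔM(t) = M(t) − M_∞ decays as ΔM₀·e^(−t/τ) with ΔM₀ = 110600 − 155920 = −45320 Tg P.
At t = 54000 yr, e^(−t/τ) = e^(−1.237) = 0.2903, so ΔM = −13160 Tg P and M = 155920 − 13160 = 142760 Tg P.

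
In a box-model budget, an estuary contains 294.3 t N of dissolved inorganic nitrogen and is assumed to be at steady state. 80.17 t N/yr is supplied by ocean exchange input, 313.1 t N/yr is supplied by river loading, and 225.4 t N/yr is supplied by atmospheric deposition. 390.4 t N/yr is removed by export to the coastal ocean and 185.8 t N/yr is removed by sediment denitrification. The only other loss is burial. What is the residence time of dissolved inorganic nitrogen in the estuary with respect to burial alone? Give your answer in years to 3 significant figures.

6.93 yr

At steady state ΣF_in = ΣF_out.
ΣF_in = 80.17 + 313.1 + 225.4 = 618.67 t N/yr.
Burial flux = ΣF_in − (390.4 + 185.8) = 618.67 − 576.2 = 42.47 t N/yr.
τ = M / F = 294.3 / 42.47 = 6.930 yr.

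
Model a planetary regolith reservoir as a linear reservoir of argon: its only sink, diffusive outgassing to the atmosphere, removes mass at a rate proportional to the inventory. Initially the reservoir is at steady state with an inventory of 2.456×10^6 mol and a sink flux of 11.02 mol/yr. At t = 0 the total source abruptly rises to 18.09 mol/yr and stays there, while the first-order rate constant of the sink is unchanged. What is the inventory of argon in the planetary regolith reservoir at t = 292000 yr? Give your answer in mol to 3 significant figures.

τ = M₀/F₀ = 2.456×10^6/11.02 = 222900 yr; rate constant k = 1/τ.
New steady state M_∞ = F₁/k = F₁·τ = 18.09 × 222900 = 4.0317×10^6 mol.
M(t) = M_∞ + (M₀ − M_∞)·e^(−t/τ); t/τ = 292000/222900 = 1.310, so e^(−t/τ) = 0.2698.
M(t) = 4.0317×10^6 − 1.576×10^6 × 0.2698 = 3.6066×10^6 mol.

3.61×10^6 mol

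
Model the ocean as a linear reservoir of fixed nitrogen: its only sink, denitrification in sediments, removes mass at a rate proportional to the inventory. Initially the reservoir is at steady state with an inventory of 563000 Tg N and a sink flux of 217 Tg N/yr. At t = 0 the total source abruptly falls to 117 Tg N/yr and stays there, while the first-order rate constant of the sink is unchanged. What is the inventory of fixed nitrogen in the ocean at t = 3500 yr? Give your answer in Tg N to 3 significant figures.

The sink rate constant is k = F₀/M₀ = 217/563000 = 0.0003854 yr⁻¹.
Solving dM/dt = F₁ − kM with M(0) = M₀ gives M(t) = F₁/k + (M₀ − F₁/k)·e^(−kt).
F₁/k = 117/0.0003854 = 303550 Tg N; kt = 0.0003854 × 3500 = 1.349, e^(−kt) = 0.2595.
M(3500) = 303550 + (563000 − 303550) × 0.2595 = 303550 + 67320 = 370880 Tg N.

371000 Tg N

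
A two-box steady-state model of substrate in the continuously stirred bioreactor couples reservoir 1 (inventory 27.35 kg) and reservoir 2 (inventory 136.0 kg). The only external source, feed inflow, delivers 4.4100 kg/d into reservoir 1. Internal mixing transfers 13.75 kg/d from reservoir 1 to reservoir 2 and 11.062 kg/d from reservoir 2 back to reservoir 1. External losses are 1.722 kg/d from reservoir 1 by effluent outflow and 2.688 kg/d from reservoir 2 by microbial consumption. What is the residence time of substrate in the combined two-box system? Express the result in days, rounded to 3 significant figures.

Residence time in the combined system uses the total inventory and the total *external* removal — internal exchanges between the two boxes cancel.
M_total = 27.35 + 136.0 = 163.35 kg.
ΣF_external_out = 1.722 + 2.688 = 4.4100 kg/d.
τ = M_total / ΣF_ext = 163.35 / 4.4100 = 37.04 d.

37.0 d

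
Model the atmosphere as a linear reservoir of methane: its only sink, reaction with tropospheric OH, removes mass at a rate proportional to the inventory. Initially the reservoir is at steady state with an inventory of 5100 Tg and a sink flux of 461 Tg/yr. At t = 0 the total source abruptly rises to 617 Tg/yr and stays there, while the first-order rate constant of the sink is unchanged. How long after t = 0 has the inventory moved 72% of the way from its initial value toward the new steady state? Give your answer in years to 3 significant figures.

τ = M₀/F₀ = 5100/461 = 11.06 yr.
The remaining gap fraction is e^(−t/τ); 72% covered ⇒ e^(−t/τ) = 0.280.
t = −τ ln(0.280) = 11.06 × 1.273 = 14.08 yr.

14.1 yr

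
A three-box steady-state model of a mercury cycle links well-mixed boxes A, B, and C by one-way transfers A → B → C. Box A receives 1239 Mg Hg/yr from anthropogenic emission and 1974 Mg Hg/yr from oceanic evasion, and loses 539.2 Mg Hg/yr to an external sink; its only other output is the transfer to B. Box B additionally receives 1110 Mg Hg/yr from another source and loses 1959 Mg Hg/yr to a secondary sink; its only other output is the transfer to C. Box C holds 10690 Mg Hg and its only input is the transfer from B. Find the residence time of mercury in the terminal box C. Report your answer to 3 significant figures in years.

Box A: F(A→B) = (1239 + 1974) − 539.2 = 2673.8 Mg Hg/yr.
Box B: F(B→C) = (2673.8 + 1110) − 1959 = 1824.8 Mg Hg/yr.
Box C throughput = its input = 1824.8 Mg Hg/yr; τ = 10690 / 1824.8 = 5.858 yr.

5.86 yr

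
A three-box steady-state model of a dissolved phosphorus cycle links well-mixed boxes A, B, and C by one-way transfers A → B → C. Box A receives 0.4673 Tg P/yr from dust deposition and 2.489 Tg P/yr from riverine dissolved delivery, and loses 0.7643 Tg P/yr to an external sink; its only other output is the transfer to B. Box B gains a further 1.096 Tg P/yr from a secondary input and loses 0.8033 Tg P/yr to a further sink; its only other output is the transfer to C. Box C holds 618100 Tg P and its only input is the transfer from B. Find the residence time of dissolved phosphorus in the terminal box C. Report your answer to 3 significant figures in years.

249000 yr

Box A: F(A→B) = (0.4673 + 2.489) − 0.7643 = 2.1920 Tg P/yr.
Box B: F(B→C) = (2.1920 + 1.096) − 0.8033 = 2.4847 Tg P/yr.
Box C throughput = its input = 2.4847 Tg P/yr; τ = 618100 / 2.4847 = 248800 yr.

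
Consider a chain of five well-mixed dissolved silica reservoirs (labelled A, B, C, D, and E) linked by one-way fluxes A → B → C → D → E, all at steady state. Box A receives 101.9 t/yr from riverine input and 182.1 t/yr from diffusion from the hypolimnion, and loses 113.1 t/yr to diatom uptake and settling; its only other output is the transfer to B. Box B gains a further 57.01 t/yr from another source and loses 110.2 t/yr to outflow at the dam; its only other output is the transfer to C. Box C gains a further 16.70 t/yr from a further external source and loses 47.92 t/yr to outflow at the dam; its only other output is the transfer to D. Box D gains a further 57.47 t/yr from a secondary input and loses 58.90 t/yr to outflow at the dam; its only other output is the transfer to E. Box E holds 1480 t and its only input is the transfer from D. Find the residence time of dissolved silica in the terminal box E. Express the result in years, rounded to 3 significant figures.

Box A: F(A→B) = (101.9 + 182.1) − 113.1 = 170.90 t/yr.
Box B: F(B→C) = (170.90 + 57.01) − 110.2 = 117.71 t/yr.
Box C: F(C→D) = (117.71 + 16.70) − 47.92 = 86.490 t/yr.
Box D: F(D→E) = (86.490 + 57.47) − 58.90 = 85.060 t/yr.
Box E throughput = its input = 85.060 t/yr; τ = 1480 / 85.060 = 17.40 yr.

17.4 yr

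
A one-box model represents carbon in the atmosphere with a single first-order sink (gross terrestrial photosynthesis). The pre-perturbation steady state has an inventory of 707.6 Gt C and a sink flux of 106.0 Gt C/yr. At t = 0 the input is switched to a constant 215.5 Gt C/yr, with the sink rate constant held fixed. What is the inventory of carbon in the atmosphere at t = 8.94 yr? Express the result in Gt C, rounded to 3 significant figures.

τ = M₀/F₀ = 707.6/106.0 = 6.675 yr; rate constant k = 1/τ.
New steady state M_∞ = F₁/k = F₁·τ = 215.5 × 6.675 = 1438.6 Gt C.
M(t) = M_∞ + (M₀ − M_∞)·e^(−t/τ); t/τ = 8.94/6.675 = 1.339, so e^(−t/τ) = 0.2620.
M(t) = 1438.6 − 731.0 × 0.2620 = 1247.0 Gt C.

1250 Gt C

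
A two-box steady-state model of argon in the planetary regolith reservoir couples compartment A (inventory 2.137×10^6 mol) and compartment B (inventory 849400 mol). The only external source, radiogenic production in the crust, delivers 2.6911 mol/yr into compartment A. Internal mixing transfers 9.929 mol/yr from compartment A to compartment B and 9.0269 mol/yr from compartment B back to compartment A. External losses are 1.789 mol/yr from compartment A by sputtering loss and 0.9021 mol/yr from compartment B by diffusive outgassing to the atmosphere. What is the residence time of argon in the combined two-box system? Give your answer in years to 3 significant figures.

1.11×10^6 yr

Residence time in the combined system uses the total inventory and the total *external* removal — internal exchanges between the two boxes cancel.
M_total = 2.137×10^6 + 849400 = 2.9864×10^6 mol.
ΣF_external_out = 1.789 + 0.9021 = 2.6911 mol/yr.
τ = M_total / ΣF_ext = 2.9864×10^6 / 2.6911 = 1.110×10^6 yr.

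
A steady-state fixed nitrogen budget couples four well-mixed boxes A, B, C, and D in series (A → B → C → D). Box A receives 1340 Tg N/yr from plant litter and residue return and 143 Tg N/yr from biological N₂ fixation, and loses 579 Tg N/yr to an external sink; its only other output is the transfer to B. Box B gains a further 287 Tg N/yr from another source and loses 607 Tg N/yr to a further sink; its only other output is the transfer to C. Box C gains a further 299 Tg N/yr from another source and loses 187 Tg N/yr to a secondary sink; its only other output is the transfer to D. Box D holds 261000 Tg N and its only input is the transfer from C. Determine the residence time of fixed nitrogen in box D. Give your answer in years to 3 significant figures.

375 yr

Box A: F(A→B) = (1340 + 143) − 579 = 904.00 Tg N/yr.
Box B: F(B→C) = (904.00 + 287) − 607 = 584.00 Tg N/yr.
Box C: F(C→D) = (584.00 + 299) − 187 = 696.00 Tg N/yr.
Box D throughput = its input = 696.00 Tg N/yr; τ = 261000 / 696.00 = 375.0 yr.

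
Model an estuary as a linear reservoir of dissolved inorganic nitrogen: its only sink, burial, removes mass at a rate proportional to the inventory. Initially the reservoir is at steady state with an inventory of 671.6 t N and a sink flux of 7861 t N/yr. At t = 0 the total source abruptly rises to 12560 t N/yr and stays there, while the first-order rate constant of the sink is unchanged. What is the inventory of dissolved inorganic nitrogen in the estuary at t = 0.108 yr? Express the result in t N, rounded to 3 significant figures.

960 t N

Residence time τ = M₀/F₀ = 0.08543 yr. The eventual steady state is M_∞ = M₀·(F₁/F₀) = 671.6 × 12560/7861 = 1073.1 t N.
The anomaly ΔM(t) = M(t) − M_∞ decays as ΔM₀·e^(−t/τ) with ΔM₀ = 671.6 − 1073.1 = −401.5 t N.
At t = 0.108 yr, e^(−t/τ) = e^(−1.264) = 0.2825, so ΔM = −113.4 t N and M = 1073.1 − 113.4 = 959.65 t N.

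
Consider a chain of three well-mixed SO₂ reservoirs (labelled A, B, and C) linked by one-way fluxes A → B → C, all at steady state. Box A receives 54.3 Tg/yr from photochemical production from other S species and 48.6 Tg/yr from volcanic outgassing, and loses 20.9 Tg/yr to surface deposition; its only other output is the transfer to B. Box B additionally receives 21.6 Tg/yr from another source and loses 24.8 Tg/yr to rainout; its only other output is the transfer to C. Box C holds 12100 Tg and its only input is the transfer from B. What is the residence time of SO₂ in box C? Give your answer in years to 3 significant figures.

154 yr

Box A: F(A→B) = (54.3 + 48.6) − 20.9 = 82.000 Tg/yr.
Box B: F(B→C) = (82.000 + 21.6) − 24.8 = 78.800 Tg/yr.
Box C throughput = its input = 78.800 Tg/yr; τ = 12100 / 78.800 = 153.6 yr.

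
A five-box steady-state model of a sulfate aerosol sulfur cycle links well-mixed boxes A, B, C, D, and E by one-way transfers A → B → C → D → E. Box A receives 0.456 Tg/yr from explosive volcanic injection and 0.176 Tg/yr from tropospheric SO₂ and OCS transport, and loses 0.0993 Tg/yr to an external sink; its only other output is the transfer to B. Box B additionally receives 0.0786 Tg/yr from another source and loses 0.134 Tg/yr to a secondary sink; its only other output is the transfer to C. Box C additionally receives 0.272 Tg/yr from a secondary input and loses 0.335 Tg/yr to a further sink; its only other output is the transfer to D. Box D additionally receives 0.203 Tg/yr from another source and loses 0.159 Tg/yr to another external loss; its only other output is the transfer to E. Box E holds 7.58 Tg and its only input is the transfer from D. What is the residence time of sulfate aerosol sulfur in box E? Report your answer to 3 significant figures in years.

16.5 yr

Box A: F(A→B) = (0.456 + 0.176) − 0.0993 = 0.53270 Tg/yr.
Box B: F(B→C) = (0.53270 + 0.0786) − 0.134 = 0.47730 Tg/yr.
Box C: F(C→D) = (0.47730 + 0.272) − 0.335 = 0.41430 Tg/yr.
Box D: F(D→E) = (0.41430 + 0.203) − 0.159 = 0.45830 Tg/yr.
Box E throughput = its input = 0.45830 Tg/yr; τ = 7.58 / 0.45830 = 16.54 yr.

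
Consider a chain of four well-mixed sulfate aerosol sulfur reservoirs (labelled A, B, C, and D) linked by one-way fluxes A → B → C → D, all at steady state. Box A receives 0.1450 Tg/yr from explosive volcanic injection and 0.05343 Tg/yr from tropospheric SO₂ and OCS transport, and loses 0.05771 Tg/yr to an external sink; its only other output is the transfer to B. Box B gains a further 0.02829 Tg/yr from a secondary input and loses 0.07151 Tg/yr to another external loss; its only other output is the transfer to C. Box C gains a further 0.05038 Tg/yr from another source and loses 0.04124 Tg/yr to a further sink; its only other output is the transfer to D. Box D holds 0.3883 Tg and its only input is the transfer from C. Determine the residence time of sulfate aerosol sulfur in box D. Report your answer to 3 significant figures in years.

3.64 yr

Box A: F(A→B) = (0.1450 + 0.05343) − 0.05771 = 0.14072 Tg/yr.
Box B: F(B→C) = (0.14072 + 0.02829) − 0.07151 = 0.097500 Tg/yr.
Box C: F(C→D) = (0.097500 + 0.05038) − 0.04124 = 0.10664 Tg/yr.
Box D throughput = its input = 0.10664 Tg/yr; τ = 0.3883 / 0.10664 = 3.641 yr.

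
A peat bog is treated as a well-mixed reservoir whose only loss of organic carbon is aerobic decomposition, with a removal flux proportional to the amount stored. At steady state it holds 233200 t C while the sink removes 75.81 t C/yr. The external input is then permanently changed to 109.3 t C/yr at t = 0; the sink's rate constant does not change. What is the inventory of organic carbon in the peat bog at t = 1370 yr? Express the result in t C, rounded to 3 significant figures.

270000 t C

τ = M₀/F₀ = 233200/75.81 = 3076 yr; rate constant k = 1/τ.
New steady state M_∞ = F₁/k = F₁·τ = 109.3 × 3076 = 336220 t C.
M(t) = M_∞ + (M₀ − M_∞)·e^(−t/τ); t/τ = 1370/3076 = 0.4454, so e^(−t/τ) = 0.6406.
M(t) = 336220 − 103000 × 0.6406 = 270230 t C.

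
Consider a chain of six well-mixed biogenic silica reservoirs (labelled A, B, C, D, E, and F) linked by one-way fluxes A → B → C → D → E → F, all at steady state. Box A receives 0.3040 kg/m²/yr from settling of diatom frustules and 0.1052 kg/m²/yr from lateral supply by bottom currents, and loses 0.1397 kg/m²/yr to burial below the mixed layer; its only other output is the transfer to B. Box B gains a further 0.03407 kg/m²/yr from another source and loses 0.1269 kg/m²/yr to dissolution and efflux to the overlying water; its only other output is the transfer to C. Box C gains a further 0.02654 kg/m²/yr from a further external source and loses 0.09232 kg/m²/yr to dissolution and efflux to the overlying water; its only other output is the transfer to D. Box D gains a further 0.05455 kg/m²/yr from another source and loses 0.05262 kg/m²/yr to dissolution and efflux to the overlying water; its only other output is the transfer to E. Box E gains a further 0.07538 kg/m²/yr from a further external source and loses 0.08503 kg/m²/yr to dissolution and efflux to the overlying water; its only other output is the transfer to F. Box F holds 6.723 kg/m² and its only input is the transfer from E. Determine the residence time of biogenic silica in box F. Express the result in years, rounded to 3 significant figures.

Box A: F(A→B) = (0.3040 + 0.1052) − 0.1397 = 0.26950 kg/m²/yr.
Box B: F(B→C) = (0.26950 + 0.03407) − 0.1269 = 0.17667 kg/m²/yr.
Box C: F(C→D) = (0.17667 + 0.02654) − 0.09232 = 0.11089 kg/m²/yr.
Box D: F(D→E) = (0.11089 + 0.05455) − 0.05262 = 0.11282 kg/m²/yr.
Box E: F(E→F) = (0.11282 + 0.07538) − 0.08503 = 0.10317 kg/m²/yr.
Box F throughput = its input = 0.10317 kg/m²/yr; τ = 6.723 / 0.10317 = 65.16 yr.

65.2 yr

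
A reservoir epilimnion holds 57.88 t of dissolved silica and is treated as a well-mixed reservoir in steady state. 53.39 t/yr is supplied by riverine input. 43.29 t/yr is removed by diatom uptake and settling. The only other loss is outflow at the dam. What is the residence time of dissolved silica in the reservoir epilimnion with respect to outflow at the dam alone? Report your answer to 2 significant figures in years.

5.7 yr

At steady state ΣF_in = ΣF_out.
ΣF_in = 53.390 t/yr.
Outflow at the dam flux = ΣF_in − (43.29) = 53.390 − 43.29 = 10.10 t/yr.
τ = M / F = 57.88 / 10.10 = 5.731 yr.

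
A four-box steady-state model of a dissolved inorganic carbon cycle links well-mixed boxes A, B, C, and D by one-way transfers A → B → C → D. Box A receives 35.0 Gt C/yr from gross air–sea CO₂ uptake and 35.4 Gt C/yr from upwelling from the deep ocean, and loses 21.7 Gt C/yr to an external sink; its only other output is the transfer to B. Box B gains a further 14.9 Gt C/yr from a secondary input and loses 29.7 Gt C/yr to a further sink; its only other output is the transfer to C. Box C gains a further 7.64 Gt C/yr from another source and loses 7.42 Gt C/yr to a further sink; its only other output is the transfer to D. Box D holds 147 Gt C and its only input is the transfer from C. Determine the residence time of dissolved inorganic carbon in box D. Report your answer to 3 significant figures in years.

4.31 yr

Box A: F(A→B) = (35.0 + 35.4) − 21.7 = 48.700 Gt C/yr.
Box B: F(B→C) = (48.700 + 14.9) − 29.7 = 33.900 Gt C/yr.
Box C: F(C→D) = (33.900 + 7.64) − 7.42 = 34.120 Gt C/yr.
Box D throughput = its input = 34.120 Gt C/yr; τ = 147 / 34.120 = 4.308 yr.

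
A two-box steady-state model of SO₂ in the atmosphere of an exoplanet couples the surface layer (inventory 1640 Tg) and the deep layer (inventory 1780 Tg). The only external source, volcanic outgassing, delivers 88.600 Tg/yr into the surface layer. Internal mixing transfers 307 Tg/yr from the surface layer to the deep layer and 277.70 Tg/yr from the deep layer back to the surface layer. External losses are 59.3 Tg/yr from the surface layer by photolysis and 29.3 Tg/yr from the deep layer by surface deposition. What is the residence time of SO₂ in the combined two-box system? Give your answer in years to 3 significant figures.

38.6 yr

For the system as a whole, the A↔B exchange is internal and contributes nothing to the throughput; only the external sinks remove mass.
M_total = 1640 + 1780 = 3420.0 Tg.
ΣF_external_out = 59.3 + 29.3 = 88.600 Tg/yr.
τ = M_total / ΣF_ext = 3420.0 / 88.600 = 38.60 yr.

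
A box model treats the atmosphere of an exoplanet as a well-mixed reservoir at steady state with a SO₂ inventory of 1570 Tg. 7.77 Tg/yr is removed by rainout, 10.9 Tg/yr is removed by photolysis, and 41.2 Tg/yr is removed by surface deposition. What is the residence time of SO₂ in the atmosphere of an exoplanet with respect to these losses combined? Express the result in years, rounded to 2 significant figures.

26 yr

Total removal = 7.770 + 10.90 + 41.20 = 59.870 Tg/yr.
τ = M / ΣF_out = 1570 / 59.870 = 26.22 yr.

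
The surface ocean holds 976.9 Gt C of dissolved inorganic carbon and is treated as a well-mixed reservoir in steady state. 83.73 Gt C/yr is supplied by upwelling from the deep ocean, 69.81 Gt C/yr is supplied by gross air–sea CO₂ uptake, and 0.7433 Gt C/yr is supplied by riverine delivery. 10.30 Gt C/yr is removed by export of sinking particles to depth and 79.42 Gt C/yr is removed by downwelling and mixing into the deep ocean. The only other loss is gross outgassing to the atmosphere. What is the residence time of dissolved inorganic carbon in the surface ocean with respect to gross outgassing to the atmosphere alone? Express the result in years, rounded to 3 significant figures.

At steady state ΣF_in = ΣF_out.
ΣF_in = 83.73 + 69.81 + 0.7433 = 154.28 Gt C/yr.
Gross outgassing to the atmosphere flux = ΣF_in − (10.30 + 79.42) = 154.28 − 89.72 = 64.56 Gt C/yr.
τ = M / F = 976.9 / 64.56 = 15.13 yr.

15.1 yr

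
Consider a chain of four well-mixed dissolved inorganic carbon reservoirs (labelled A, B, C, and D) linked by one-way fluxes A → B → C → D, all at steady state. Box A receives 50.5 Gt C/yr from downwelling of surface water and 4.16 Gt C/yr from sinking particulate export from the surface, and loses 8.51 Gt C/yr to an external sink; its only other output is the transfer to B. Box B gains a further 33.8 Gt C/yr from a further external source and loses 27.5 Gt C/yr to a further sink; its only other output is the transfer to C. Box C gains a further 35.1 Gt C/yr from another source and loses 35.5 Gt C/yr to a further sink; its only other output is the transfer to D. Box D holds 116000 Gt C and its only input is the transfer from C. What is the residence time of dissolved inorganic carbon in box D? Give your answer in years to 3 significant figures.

2230 yr

Box A: F(A→B) = (50.5 + 4.16) − 8.51 = 46.150 Gt C/yr.
Box B: F(B→C) = (46.150 + 33.8) − 27.5 = 52.450 Gt C/yr.
Box C: F(C→D) = (52.450 + 35.1) − 35.5 = 52.050 Gt C/yr.
Box D throughput = its input = 52.050 Gt C/yr; τ = 116000 / 52.050 = 2229 yr.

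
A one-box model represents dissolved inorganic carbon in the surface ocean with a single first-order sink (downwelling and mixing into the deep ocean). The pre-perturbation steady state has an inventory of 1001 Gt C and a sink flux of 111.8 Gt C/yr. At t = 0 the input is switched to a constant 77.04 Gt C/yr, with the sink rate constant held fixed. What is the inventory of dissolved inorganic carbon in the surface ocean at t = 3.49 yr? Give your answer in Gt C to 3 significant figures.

τ = M₀/F₀ = 1001/111.8 = 8.953 yr; rate constant k = 1/τ.
New steady state M_∞ = F₁/k = F₁·τ = 77.04 × 8.953 = 689.78 Gt C.
M(t) = M_∞ + (M₀ − M_∞)·e^(−t/τ); t/τ = 3.49/8.953 = 0.3898, so e^(−t/τ) = 0.6772.
M(t) = 689.78 + 311.2 × 0.6772 = 900.54 Gt C.

901 Gt C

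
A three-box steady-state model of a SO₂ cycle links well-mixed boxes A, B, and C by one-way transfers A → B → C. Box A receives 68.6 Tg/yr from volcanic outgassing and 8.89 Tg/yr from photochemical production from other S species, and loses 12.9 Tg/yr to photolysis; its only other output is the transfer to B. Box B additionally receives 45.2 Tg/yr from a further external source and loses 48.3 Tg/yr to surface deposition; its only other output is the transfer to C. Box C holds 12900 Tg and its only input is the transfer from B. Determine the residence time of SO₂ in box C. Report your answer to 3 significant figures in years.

Box A: F(A→B) = (68.6 + 8.89) − 12.9 = 64.590 Tg/yr.
Box B: F(B→C) = (64.590 + 45.2) − 48.3 = 61.490 Tg/yr.
Box C throughput = its input = 61.490 Tg/yr; τ = 12900 / 61.490 = 209.8 yr.

210 yr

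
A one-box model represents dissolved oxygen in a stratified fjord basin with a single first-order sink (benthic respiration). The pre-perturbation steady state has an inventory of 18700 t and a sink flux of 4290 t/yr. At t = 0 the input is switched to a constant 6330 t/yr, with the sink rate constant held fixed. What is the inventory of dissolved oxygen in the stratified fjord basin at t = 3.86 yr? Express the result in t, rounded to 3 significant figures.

23900 t

Residence time τ = M₀/F₀ = 4.359 yr. The eventual steady state is M_∞ = M₀·(F₁/F₀) = 18700 × 6330/4290 = 27592 t.
The anomaly ΔM(t) = M(t) − M_∞ decays as ΔM₀·e^(−t/τ) with ΔM₀ = 18700 − 27592 = −8892 t.
At t = 3.86 yr, e^(−t/τ) = e^(−0.8855) = 0.4125, so ΔM = −3668 t and M = 27592 − 3668 = 23924 t.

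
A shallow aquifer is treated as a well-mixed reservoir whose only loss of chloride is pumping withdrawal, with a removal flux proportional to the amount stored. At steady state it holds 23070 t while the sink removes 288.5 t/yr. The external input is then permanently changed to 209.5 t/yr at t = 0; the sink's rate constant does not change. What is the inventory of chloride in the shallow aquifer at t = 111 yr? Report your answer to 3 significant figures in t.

The sink rate constant is k = F₀/M₀ = 288.5/23070 = 0.01251 yr⁻¹.
Solving dM/dt = F₁ − kM with M(0) = M₀ gives M(t) = F₁/k + (M₀ − F₁/k)·e^(−kt).
F₁/k = 209.5/0.01251 = 16753 t; kt = 0.01251 × 111 = 1.388, e^(−kt) = 0.2495.
M(111) = 16753 + (23070 − 16753) × 0.2495 = 16753 + 1576 = 18329 t.

18300 t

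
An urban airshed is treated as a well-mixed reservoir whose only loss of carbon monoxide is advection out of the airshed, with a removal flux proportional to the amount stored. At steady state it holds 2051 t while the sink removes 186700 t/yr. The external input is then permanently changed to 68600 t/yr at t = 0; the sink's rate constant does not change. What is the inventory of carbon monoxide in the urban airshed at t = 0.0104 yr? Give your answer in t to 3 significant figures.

τ = M₀/F₀ = 2051/186700 = 0.01099 yr; rate constant k = 1/τ.
New steady state M_∞ = F₁/k = F₁·τ = 68600 × 0.01099 = 753.61 t.
M(t) = M_∞ + (M₀ − M_∞)·e^(−t/τ); t/τ = 0.0104/0.01099 = 0.9467, so e^(−t/τ) = 0.3880.
M(t) = 753.61 + 1297 × 0.3880 = 1257.0 t.

1260 t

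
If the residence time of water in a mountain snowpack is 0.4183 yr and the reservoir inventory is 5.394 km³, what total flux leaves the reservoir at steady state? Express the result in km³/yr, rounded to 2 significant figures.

F = M / τ = 5.394 / 0.4183 = 12.90 km³/yr.

13 km³/yr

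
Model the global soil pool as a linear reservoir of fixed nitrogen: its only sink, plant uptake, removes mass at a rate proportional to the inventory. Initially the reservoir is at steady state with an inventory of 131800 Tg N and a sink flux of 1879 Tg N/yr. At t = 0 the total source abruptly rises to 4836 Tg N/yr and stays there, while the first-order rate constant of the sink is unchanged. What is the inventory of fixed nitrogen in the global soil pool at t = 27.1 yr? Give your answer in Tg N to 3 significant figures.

Residence time τ = M₀/F₀ = 70.14 yr. The eventual steady state is M_∞ = M₀·(F₁/F₀) = 131800 × 4836/1879 = 339210 Tg N.
The anomaly ΔM(t) = M(t) − M_∞ decays as ΔM₀·e^(−t/τ) with ΔM₀ = 131800 − 339210 = −207400 Tg N.
At t = 27.1 yr, e^(−t/τ) = e^(−0.3863) = 0.6795, so ΔM = −140900 Tg N and M = 339210 − 140900 = 198270 Tg N.

198000 Tg N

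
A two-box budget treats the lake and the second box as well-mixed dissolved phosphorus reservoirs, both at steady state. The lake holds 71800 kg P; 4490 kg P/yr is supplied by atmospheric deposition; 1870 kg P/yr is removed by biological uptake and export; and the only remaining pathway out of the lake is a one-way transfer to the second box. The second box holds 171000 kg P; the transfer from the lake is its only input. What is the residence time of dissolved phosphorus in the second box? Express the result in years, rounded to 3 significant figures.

Balance the lake: ΣF_in = 4490.0 kg P/yr.
Transfer to the second box = ΣF_in − (1870) = 2620.0 kg P/yr.
At steady state the output of the second box equals its input, 2620.0 kg P/yr.
τ = M / F = 171000 / 2620.0 = 65.27 yr.

65.3 yr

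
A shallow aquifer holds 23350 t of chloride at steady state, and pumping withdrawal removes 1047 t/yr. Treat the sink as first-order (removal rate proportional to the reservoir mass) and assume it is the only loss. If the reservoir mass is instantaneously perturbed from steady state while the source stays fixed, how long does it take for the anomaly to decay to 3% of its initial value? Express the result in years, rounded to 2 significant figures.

For a linear reservoir the anomaly decays as exp(−t/τ) with τ = M/F = 23350/1047 = 22.30 yr.
exp(−t/τ) = 0.03 ⇒ t = −τ ln(0.03) = 22.30 × 3.507 = 78.20 yr.

78 yr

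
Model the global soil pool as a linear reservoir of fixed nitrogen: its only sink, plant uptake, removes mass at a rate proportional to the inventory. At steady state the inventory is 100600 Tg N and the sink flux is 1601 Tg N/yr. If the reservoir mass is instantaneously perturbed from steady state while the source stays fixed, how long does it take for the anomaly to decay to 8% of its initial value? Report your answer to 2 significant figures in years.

160 yr

For a linear reservoir the anomaly decays as exp(−t/τ) with τ = M/F = 100600/1601 = 62.84 yr.
exp(−t/τ) = 0.08 ⇒ t = −τ ln(0.08) = 62.84 × 2.526 = 158.7 yr.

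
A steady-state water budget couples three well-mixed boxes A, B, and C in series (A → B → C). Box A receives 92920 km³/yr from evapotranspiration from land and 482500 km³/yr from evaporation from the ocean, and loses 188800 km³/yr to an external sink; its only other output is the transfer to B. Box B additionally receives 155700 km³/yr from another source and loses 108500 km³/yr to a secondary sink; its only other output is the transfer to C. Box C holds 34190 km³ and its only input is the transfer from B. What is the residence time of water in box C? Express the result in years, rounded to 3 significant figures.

0.0788 yr

Box A: F(A→B) = (92920 + 482500) − 188800 = 386620 km³/yr.
Box B: F(B→C) = (386620 + 155700) − 108500 = 433820 km³/yr.
Box C throughput = its input = 433820 km³/yr; τ = 34190 / 433820 = 0.07881 yr.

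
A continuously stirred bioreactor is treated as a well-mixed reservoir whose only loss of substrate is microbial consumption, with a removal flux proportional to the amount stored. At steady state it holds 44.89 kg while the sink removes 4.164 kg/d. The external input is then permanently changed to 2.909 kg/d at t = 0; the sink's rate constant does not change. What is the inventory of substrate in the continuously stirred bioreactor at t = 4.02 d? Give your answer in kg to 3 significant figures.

40.7 kg

Residence time τ = M₀/F₀ = 10.78 d. The eventual steady state is M_∞ = M₀·(F₁/F₀) = 44.89 × 2.909/4.164 = 31.360 kg.
The anomaly ΔM(t) = M(t) − M_∞ decays as ΔM₀·e^(−t/τ) with ΔM₀ = 44.89 − 31.360 = 13.53 kg.
At t = 4.02 d, e^(−t/τ) = e^(−0.3729) = 0.6887, so ΔM = 9.318 kg and M = 31.360 + 9.318 = 40.679 kg.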